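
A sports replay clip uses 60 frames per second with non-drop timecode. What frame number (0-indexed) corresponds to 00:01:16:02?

Total seconds to the label: (0 × 3600 + 1 × 60 + 16) = 76.
Frame index = 76 × 60 + 2 = 4562.

4562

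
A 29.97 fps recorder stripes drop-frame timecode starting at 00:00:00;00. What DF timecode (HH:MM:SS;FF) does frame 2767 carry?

00:01:32;09

Ten DF minutes hold 17982 frames, so frame 2767 lies in block 0 (frames 0–17981) with 2767 frames into that block.
The block's first minute is 1800 frames and the rest 1798 each; 2767 frames reaches minute 1, so 0 × 18 + 1 × 2 = 2 labels have been skipped so far.
Adding those back, label number 2767 + 2 = 2769 at 30 labels/s is 92 s + 9 f = 0 h 1 min 32 s frame 9, i.e. 00:01:32;09.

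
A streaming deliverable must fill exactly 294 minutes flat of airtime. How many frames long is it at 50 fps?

294 min = 17640 s.
Frames = 17640 × 50 = 882000.

882000 frames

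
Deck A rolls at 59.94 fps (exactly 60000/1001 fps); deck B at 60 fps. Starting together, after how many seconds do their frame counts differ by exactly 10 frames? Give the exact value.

The gap grows by |60 − 60000/1001| = 60/1001 frames per second.
Time for a 10-frame gap: 10 ÷ (60/1001) = 1001/6 s.

1001/6 seconds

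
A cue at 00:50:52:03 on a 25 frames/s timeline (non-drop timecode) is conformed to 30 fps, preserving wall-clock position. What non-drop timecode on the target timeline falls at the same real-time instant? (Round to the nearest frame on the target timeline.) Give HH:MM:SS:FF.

00:50:52:04

Source frame index: (0×3600 + 50×60 + 52) × 25 + 3 = 76303.
Real time: 76303 / (25) = 76303/25 s.
Target frame: (76303/25) × (30) = 457818/5 ≈ 91563.600 → 91564.
At 30 labels/s: frame 91564 → 00:50:52:04.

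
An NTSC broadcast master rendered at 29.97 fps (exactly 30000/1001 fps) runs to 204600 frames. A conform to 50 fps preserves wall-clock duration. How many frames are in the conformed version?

341341 frames

Target frames = source frames × (target rate / source rate) = 204600 × (50)/(30000/1001) = 204600 × 1001/600 = 341341.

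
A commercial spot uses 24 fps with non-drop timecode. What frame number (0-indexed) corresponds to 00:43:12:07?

Total seconds to the label: (0 × 3600 + 43 × 60 + 12) = 2592.
Frame index = 2592 × 24 + 7 = 62215.

frame 62215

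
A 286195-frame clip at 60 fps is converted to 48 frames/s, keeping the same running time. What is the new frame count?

Target frames = source frames × (target rate / source rate) = 286195 × (48)/(60) = 286195 × 4/5 = 228956.

228956 frames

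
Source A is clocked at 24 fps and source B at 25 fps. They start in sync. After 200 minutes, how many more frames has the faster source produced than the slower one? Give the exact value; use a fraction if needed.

12000 frames

200 min = 12000 s.
A emits 24 × 12000 = 288000 frames; B emits 25 × 12000 = 300000.
Difference = 12000 frames; B is ahead of A.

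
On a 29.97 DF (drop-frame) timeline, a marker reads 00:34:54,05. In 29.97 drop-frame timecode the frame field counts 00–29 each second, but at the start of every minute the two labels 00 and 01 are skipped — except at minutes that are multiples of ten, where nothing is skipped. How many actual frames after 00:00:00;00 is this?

62763

As if non-drop at 30 labels/s: (0 × 3600 + 34 × 60 + 54) × 30 + 5 = 62825.
Minute boundaries passed: 34; those not divisible by 10: 34 − 3 = 31; dropped labels = 2 × 31 = 62.
Actual frame index = 62825 − 62 = 62763.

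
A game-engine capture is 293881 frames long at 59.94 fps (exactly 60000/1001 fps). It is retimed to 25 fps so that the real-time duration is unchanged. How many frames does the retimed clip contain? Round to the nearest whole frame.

Frames at target rate = 293881 × (25) / (60000/1001) = 294174881/2400 ≈ 122572.867.
Nearest whole frame: 122573.

122573 frames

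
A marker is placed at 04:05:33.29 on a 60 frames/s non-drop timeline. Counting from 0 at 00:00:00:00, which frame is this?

frame 884009

Total seconds to the label: (4 × 3600 + 5 × 60 + 33) = 14733.
Frame index = 14733 × 60 + 29 = 884009.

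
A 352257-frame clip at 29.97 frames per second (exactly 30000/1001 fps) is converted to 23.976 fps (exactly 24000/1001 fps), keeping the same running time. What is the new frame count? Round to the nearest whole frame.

Frames at target rate = 352257 × (24000/1001) / (30000/1001) = 1409028/5 ≈ 281805.600.
Nearest whole frame: 281806.

281806 frames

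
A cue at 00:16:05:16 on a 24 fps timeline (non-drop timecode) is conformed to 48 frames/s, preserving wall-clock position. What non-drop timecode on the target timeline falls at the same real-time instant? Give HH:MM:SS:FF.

Source frame index: (0×3600 + 16×60 + 5) × 24 + 16 = 23176.
Real time: 23176 / (24) = 2897/3 s.
Target frame: (2897/3) × (48) = 46352.
At 48 labels/s: frame 46352 → 00:16:05:32.

00:16:05:32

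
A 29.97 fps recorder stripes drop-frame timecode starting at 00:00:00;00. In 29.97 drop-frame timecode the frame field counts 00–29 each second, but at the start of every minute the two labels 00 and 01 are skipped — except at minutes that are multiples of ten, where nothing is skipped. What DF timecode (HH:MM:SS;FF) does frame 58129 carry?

00:32:19;17

Each 10-minute DF block holds 10 × 60 × 30 − 9 × 2 = 17982 frames. 58129 ÷ 17982 → 3 full blocks, remainder 4183.
Within the partial block the first minute is 1800 frames and each further minute 1798, so 2 further minute boundaries passed. Total skipped labels = 18 × 3 + 2 × 2 = 58.
Non-drop label index = 58129 + 58 = 58187; at 30 labels/s that is 00:32:19:17, i.e. DF 00:32:19;17.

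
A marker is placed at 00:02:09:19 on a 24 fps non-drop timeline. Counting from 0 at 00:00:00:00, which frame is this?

frame 3115

Total seconds to the label: (0 × 3600 + 2 × 60 + 9) = 129.
Frame index = 129 × 24 + 19 = 3115.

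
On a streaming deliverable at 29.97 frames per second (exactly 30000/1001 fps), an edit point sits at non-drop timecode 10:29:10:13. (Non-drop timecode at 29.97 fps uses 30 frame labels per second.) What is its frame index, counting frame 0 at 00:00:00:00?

frame 1132513

Total seconds to the label: (10 × 3600 + 29 × 60 + 10) = 37750.
Frame index = 37750 × 30 + 13 = 1132513.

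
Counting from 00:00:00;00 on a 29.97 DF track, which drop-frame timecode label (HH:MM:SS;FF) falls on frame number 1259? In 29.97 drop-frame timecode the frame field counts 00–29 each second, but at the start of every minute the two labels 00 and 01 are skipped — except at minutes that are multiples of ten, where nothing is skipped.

Ten DF minutes hold 17982 frames, so frame 1259 lies in block 0 (frames 0–17981) with 1259 frames into that block.
The block's first minute is 1800 frames and the rest 1798 each; 1259 frames reaches minute 0, so 0 × 18 + 0 × 2 = 0 labels have been skipped so far.
Adding those back, label number 1259 + 0 = 1259 at 30 labels/s is 41 s + 29 f = 0 h 0 min 41 s frame 29, i.e. 00:00:41;29.

00:00:41;29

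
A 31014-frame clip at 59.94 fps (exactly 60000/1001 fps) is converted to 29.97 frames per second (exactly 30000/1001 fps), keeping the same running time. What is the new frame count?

15507 frames

Target frames = source frames × (target rate / source rate) = 31014 × (30000/1001)/(60000/1001) = 31014 × 1/2 = 15507.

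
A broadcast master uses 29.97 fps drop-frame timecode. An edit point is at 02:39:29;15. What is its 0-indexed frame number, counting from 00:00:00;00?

286797

Complete 10-minute blocks: 15, each 17982 frames → 269730.
Remaining 9 whole minutes in the current block: 1800 + 8 × 1798 = 16184 frames.
Within the current minute: 29 × 30 + 15 − 2 = 883 (labels ;00/;01 skipped at this minute). Total = 269730 + 16184 + 883 = 286797.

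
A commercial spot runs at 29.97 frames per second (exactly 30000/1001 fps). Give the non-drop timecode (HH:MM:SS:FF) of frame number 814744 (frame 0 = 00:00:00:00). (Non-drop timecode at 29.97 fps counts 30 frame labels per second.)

07:32:38:04

814744 ÷ 30 = 27158 full seconds, remainder 4 frames.
27158 s = 7 h 32 min 38 s.
Timecode: 07:32:38:04.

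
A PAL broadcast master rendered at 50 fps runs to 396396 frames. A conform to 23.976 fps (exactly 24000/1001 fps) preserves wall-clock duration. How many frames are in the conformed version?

Target frames = source frames × (target rate / source rate) = 396396 × (24000/1001)/(50) = 396396 × 480/1001 = 190080.

190080 frames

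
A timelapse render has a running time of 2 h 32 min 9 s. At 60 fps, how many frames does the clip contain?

2 h 32 min 9 s = 9129 s.
Frames = 9129 × 60 = 547740.

547740 frames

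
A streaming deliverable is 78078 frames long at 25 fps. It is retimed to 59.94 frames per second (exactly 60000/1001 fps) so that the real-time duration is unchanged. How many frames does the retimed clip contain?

Target frames = source frames × (target rate / source rate) = 78078 × (60000/1001)/(25) = 78078 × 2400/1001 = 187200.

187200 frames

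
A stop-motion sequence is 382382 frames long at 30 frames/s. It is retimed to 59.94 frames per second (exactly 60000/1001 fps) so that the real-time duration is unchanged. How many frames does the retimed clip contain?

Target frames = source frames × (target rate / source rate) = 382382 × (60000/1001)/(30) = 382382 × 2000/1001 = 764000.

764000 frames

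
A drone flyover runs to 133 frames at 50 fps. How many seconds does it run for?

2.66 seconds

Running time = 133 / (50) = 2.66 s.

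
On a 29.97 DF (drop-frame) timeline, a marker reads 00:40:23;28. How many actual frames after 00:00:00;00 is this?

Complete 10-minute blocks: 4, each 17982 frames → 71928.
Remaining 0 whole minutes in the current block: 0 frames.
Within the current minute: 23 × 30 + 28 = 718. Total = 71928 + 0 + 718 = 72646.

72646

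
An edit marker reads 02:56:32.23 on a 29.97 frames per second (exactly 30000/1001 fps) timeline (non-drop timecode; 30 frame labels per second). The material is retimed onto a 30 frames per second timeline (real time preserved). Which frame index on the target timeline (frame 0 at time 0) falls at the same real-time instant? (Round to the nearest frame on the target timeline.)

Source frame index: (2×3600 + 56×60 + 32) × 30 + 23 = 317783.
Real time: 317783 / (30000/1001) = 318100783/30000 s.
Target frame: (318100783/30000) × (30) = 318100783/1000 ≈ 318100.783 → 318101.

frame 318101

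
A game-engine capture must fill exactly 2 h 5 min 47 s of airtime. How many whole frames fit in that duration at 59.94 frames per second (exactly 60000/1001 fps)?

2 h 5 min 47 s = 7547 s.
Frames = 7547 × 60000/1001 = 452820000/1001 ≈ 452367.6324.
Complete frames: 452367.

452367 frames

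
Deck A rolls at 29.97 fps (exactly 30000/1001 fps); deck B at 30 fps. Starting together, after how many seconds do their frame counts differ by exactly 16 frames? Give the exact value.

8008/15 seconds

The gap grows by |30 − 30000/1001| = 30/1001 frames per second.
Time for a 16-frame gap: 16 ÷ (30/1001) = 8008/15 s.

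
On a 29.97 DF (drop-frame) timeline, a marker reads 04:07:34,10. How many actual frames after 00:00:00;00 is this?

Complete 10-minute blocks: 24, each 17982 frames → 431568.
Remaining 7 whole minutes in the current block: 1800 + 6 × 1798 = 12588 frames.
Within the current minute: 34 × 30 + 10 − 2 = 1028 (labels ;00/;01 skipped at this minute). Total = 431568 + 12588 + 1028 = 445184.

445184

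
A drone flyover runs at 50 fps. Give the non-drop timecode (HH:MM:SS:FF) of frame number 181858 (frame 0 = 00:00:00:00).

181858 ÷ 50 = 3637 full seconds, remainder 8 frames.
3637 s = 1 h 0 min 37 s.
Timecode: 01:00:37:08.

01:00:37:08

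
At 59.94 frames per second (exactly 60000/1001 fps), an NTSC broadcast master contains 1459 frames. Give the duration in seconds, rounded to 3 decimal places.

Running time = 1459 × 1001/60000 = 1460459/60000 s ≈ 24.341 s.

24.341 seconds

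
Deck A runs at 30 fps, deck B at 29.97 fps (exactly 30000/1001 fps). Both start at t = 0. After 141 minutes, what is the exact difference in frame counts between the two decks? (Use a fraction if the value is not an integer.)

253800/1001 frames

141 min = 8460 s.
A emits 30 × 8460 = 253800 frames; B emits 30000/1001 × 8460 = 253800000/1001.
Difference = 253800/1001 frames (≈ 253.5465); B is behind A.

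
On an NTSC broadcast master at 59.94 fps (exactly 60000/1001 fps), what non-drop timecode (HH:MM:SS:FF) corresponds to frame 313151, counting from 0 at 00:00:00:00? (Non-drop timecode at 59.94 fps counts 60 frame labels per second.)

01:26:59:11

313151 ÷ 60 = 5219 full seconds, remainder 11 frames.
5219 s = 1 h 26 min 59 s.
Timecode: 01:26:59:11.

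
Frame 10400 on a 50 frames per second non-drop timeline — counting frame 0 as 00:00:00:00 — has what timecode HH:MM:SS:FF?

00:03:28:00

10400 ÷ 50 = 208 full seconds, remainder 0 frames.
208 s = 0 h 3 min 28 s.
Timecode: 00:03:28:00.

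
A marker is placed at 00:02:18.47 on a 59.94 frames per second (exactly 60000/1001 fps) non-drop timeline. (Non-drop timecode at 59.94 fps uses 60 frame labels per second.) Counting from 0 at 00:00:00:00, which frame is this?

frame 8327

Total seconds to the label: (0 × 3600 + 2 × 60 + 18) = 138.
Frame index = 138 × 60 + 47 = 8327.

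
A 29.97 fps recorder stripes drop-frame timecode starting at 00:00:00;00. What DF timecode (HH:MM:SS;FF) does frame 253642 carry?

Ten DF minutes hold 17982 frames, so frame 253642 lies in block 14 (frames 251748–269729) with 1894 frames into that block.
The block's first minute is 1800 frames and the rest 1798 each; 1894 frames reaches minute 1, so 14 × 18 + 1 × 2 = 254 labels have been skipped so far.
Adding those back, label number 253642 + 254 = 253896 at 30 labels/s is 8463 s + 6 f = 2 h 21 min 3 s frame 6, i.e. 02:21:03;06.

02:21:03;06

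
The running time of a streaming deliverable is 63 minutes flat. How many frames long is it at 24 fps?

63 min = 3780 s.
Frames = 3780 × 24 = 90720.

90720 frames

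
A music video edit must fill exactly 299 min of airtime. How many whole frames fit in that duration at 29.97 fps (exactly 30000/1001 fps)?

299 min = 17940 s.
Frames = 17940 × 30000/1001 = 41400000/77 ≈ 537662.3377.
Complete frames: 537662.

537662 frames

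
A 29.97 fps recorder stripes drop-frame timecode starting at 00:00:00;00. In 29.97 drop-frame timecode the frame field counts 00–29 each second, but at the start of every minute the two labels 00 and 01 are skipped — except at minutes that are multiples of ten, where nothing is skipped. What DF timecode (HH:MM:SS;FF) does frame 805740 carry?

07:28:04;28

Ten DF minutes hold 17982 frames, so frame 805740 lies in block 44 (frames 791208–809189) with 14532 frames into that block.
The block's first minute is 1800 frames and the rest 1798 each; 14532 frames reaches minute 8, so 44 × 18 + 8 × 2 = 808 labels have been skipped so far.
Adding those back, label number 805740 + 808 = 806548 at 30 labels/s is 26884 s + 28 f = 7 h 28 min 4 s frame 28, i.e. 07:28:04;28.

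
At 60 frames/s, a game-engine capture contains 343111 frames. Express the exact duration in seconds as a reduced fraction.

343111/60 seconds

Running time = 343111 ÷ (60) = 343111 × 1/60 = 343111/60 s.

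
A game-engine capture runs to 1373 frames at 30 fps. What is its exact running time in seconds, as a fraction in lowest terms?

Running time = 1373 ÷ (30) = 1373 × 1/30 = 1373/30 s.

1373/30 seconds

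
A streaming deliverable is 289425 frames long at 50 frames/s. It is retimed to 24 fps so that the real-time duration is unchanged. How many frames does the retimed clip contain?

138924 frames

Target frames = source frames × (target rate / source rate) = 289425 × (24)/(50) = 289425 × 12/25 = 138924.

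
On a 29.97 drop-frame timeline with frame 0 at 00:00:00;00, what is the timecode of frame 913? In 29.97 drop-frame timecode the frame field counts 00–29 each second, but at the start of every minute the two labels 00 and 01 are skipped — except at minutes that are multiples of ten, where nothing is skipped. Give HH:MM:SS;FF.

00:00:30;13

Ten DF minutes hold 17982 frames, so frame 913 lies in block 0 (frames 0–17981) with 913 frames into that block.
The block's first minute is 1800 frames and the rest 1798 each; 913 frames reaches minute 0, so 0 × 18 + 0 × 2 = 0 labels have been skipped so far.
Adding those back, label number 913 + 0 = 913 at 30 labels/s is 30 s + 13 f = 0 h 0 min 30 s frame 13, i.e. 00:00:30;13.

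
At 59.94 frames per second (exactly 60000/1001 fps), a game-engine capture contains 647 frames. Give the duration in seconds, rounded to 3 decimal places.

Running time = 647 × 1001/60000 = 647647/60000 s ≈ 10.794 s.

10.794 seconds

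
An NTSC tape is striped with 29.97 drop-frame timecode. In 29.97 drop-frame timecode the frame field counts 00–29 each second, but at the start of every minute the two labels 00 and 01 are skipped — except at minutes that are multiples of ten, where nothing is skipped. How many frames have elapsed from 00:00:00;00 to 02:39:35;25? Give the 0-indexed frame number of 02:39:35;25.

286987

Complete 10-minute blocks: 15, each 17982 frames → 269730.
Remaining 9 whole minutes in the current block: 1800 + 8 × 1798 = 16184 frames.
Within the current minute: 35 × 30 + 25 − 2 = 1073 (labels ;00/;01 skipped at this minute). Total = 269730 + 16184 + 1073 = 286987.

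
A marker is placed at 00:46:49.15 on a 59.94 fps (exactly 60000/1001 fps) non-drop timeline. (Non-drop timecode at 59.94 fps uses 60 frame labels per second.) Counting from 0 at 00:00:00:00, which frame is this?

168555

Total seconds to the label: (0 × 3600 + 46 × 60 + 49) = 2809.
Frame index = 2809 × 60 + 15 = 168555.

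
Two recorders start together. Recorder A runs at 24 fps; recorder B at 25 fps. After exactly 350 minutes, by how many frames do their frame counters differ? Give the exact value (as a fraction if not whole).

21000 frames

350 min = 21000 s.
A emits 24 × 21000 = 504000 frames; B emits 25 × 21000 = 525000.
Difference = 21000 frames; B is ahead of A.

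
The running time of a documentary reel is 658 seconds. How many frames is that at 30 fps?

Frames = 658 × 30 = 19740.

19740 frames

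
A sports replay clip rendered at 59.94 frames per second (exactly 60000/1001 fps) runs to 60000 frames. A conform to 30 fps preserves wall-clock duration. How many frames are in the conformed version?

Target frames = source frames × (target rate / source rate) = 60000 × (30)/(60000/1001) = 60000 × 1001/2000 = 30030.

30030 frames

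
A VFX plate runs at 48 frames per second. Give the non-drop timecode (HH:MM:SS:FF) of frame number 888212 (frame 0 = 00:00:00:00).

888212 ÷ 48 = 18504 full seconds, remainder 20 frames.
18504 s = 5 h 8 min 24 s.
Timecode: 05:08:24:20.

05:08:24:20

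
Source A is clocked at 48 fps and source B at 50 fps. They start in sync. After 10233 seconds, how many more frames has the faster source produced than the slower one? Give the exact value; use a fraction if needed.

20466 frames

A emits 48 × 10233 = 491184 frames; B emits 50 × 10233 = 511650.
Difference = 20466 frames; B is ahead of A.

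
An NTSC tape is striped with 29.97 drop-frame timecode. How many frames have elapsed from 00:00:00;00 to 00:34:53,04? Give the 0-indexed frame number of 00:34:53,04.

62732

As if non-drop at 30 labels/s: (0 × 3600 + 34 × 60 + 53) × 30 + 4 = 62794.
Minute boundaries passed: 34; those not divisible by 10: 34 − 3 = 31; dropped labels = 2 × 31 = 62.
Actual frame index = 62794 − 62 = 62732.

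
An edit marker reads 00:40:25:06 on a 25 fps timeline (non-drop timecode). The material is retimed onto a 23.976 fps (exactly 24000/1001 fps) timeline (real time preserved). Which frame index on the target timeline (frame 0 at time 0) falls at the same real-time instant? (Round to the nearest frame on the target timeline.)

Source frame index: (0×3600 + 40×60 + 25) × 25 + 6 = 60631.
Real time: 60631 / (25) = 60631/25 s.
Target frame: (60631/25) × (24000/1001) = 58205760/1001 ≈ 58147.612 → 58148.

frame 58148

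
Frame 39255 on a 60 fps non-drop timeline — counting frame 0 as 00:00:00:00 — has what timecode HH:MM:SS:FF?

00:10:54:15

39255 ÷ 60 = 654 full seconds, remainder 15 frames.
654 s = 0 h 10 min 54 s.
Timecode: 00:10:54:15.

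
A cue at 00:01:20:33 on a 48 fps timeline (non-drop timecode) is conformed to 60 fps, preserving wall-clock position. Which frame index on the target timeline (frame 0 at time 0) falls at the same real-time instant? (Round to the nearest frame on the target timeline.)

Source frame index: (0×3600 + 1×60 + 20) × 48 + 33 = 3873.
Real time: 3873 / (48) = 1291/16 s.
Target frame: (1291/16) × (60) = 19365/4 ≈ 4841.250 → 4841.

frame 4841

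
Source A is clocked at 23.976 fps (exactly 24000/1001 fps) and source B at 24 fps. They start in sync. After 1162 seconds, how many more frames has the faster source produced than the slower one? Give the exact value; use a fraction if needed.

3984/143 frames

A emits 24000/1001 × 1162 = 3984000/143 frames; B emits 24 × 1162 = 27888.
Difference = 3984/143 frames (≈ 27.8601); B is ahead of A.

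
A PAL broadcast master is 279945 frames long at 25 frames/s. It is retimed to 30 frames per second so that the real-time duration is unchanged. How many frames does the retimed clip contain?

335934 frames

Target frames = source frames × (target rate / source rate) = 279945 × (30)/(25) = 279945 × 6/5 = 335934.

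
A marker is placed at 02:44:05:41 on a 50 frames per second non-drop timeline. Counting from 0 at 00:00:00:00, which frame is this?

Total seconds to the label: (2 × 3600 + 44 × 60 + 5) = 9845.
Frame index = 9845 × 50 + 41 = 492291.

492291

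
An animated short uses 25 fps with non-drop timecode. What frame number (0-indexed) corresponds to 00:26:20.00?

Total seconds to the label: (0 × 3600 + 26 × 60 + 20) = 1580.
Frame index = 1580 × 25 + 0 = 39500.

39500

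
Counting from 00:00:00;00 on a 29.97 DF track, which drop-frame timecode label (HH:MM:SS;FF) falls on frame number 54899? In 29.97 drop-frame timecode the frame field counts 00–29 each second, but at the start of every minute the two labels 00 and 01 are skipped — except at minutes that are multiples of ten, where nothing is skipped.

Each 10-minute DF block holds 10 × 60 × 30 − 9 × 2 = 17982 frames. 54899 ÷ 17982 → 3 full blocks, remainder 953.
Within the partial block the first minute is 1800 frames and each further minute 1798, so 0 further minute boundaries passed. Total skipped labels = 18 × 3 + 2 × 0 = 54.
Non-drop label index = 54899 + 54 = 54953; at 30 labels/s that is 00:30:31:23, i.e. DF 00:30:31;23.

00:30:31;23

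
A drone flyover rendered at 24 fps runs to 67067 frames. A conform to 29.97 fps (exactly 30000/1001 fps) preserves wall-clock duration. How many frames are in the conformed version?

83750 frames

Target frames = source frames × (target rate / source rate) = 67067 × (30000/1001)/(24) = 67067 × 1250/1001 = 83750.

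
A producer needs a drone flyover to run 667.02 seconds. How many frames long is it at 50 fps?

Frames = 667.02 × 50 = 33351.

33351 frames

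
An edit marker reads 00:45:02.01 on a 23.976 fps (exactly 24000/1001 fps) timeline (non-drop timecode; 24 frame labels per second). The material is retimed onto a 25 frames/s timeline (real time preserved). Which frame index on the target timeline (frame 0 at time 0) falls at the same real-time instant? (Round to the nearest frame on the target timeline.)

frame 67619

Source frame index: (0×3600 + 45×60 + 2) × 24 + 1 = 64849.
Real time: 64849 / (24000/1001) = 64913849/24000 s.
Target frame: (64913849/24000) × (25) = 64913849/960 ≈ 67618.593 → 67619.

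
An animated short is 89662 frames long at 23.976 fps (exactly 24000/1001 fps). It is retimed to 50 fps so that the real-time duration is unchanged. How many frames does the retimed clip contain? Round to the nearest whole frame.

Frames at target rate = 89662 × (50) / (24000/1001) = 44875831/240 ≈ 186982.629.
Nearest whole frame: 186983.

186983 frames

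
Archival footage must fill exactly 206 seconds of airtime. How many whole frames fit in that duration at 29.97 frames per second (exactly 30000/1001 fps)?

6173 frames

Frames = 206 × 30000/1001 = 6180000/1001 ≈ 6173.8262.
Complete frames: 6173.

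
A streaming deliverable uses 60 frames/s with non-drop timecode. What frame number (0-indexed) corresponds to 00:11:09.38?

Total seconds to the label: (0 × 3600 + 11 × 60 + 9) = 669.
Frame index = 669 × 60 + 38 = 40178.

frame 40178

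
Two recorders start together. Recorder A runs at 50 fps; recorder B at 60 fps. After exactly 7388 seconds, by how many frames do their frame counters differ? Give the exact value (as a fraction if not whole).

73880 frames

A emits 50 × 7388 = 369400 frames; B emits 60 × 7388 = 443280.
Difference = 73880 frames; B is ahead of A.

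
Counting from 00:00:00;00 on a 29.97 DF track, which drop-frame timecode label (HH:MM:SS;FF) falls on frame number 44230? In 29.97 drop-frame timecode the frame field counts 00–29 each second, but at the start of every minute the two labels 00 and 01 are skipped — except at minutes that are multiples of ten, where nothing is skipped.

00:24:35;24

Each 10-minute DF block holds 10 × 60 × 30 − 9 × 2 = 17982 frames. 44230 ÷ 17982 → 2 full blocks, remainder 8266.
Within the partial block the first minute is 1800 frames and each further minute 1798, so 4 further minute boundaries passed. Total skipped labels = 18 × 2 + 2 × 4 = 44.
Non-drop label index = 44230 + 44 = 44274; at 30 labels/s that is 00:24:35:24, i.e. DF 00:24:35;24.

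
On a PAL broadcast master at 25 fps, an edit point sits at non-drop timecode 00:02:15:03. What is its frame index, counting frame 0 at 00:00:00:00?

3378

Total seconds to the label: (0 × 3600 + 2 × 60 + 15) = 135.
Frame index = 135 × 25 + 3 = 3378.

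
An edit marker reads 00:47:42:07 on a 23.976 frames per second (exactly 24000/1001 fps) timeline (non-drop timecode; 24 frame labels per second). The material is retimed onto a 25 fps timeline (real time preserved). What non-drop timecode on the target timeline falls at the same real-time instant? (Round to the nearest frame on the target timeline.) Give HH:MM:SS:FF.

00:47:45:04

Source frame index: (0×3600 + 47×60 + 42) × 24 + 7 = 68695.
Real time: 68695 / (24000/1001) = 13752739/4800 s.
Target frame: (13752739/4800) × (25) = 13752739/192 ≈ 71628.849 → 71629.
At 25 labels/s: frame 71629 → 00:47:45:04.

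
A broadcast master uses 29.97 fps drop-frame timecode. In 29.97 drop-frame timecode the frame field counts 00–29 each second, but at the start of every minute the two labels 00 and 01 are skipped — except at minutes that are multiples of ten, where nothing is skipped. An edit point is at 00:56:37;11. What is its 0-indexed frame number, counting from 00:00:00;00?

101819

As if non-drop at 30 labels/s: (0 × 3600 + 56 × 60 + 37) × 30 + 11 = 101921.
Minute boundaries passed: 56; those not divisible by 10: 56 − 5 = 51; dropped labels = 2 × 51 = 102.
Actual frame index = 101921 − 102 = 101819.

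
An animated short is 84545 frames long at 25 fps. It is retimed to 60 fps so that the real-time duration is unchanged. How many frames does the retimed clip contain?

Target frames = source frames × (target rate / source rate) = 84545 × (60)/(25) = 84545 × 12/5 = 202908.

202908 frames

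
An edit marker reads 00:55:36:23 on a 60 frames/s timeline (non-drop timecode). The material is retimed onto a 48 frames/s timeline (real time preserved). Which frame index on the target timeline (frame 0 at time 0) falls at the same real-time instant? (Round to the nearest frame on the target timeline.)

frame 160146

Source frame index: (0×3600 + 55×60 + 36) × 60 + 23 = 200183.
Real time: 200183 / (60) = 200183/60 s.
Target frame: (200183/60) × (48) = 800732/5 ≈ 160146.400 → 160146.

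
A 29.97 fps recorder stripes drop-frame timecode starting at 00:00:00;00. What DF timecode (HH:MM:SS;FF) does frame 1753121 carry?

16:14:55;25

Each 10-minute DF block holds 10 × 60 × 30 − 9 × 2 = 17982 frames. 1753121 ÷ 17982 → 97 full blocks, remainder 8867.
Within the partial block the first minute is 1800 frames and each further minute 1798, so 4 further minute boundaries passed. Total skipped labels = 18 × 97 + 2 × 4 = 1754.
Non-drop label index = 1753121 + 1754 = 1754875; at 30 labels/s that is 16:14:55:25, i.e. DF 16:14:55;25.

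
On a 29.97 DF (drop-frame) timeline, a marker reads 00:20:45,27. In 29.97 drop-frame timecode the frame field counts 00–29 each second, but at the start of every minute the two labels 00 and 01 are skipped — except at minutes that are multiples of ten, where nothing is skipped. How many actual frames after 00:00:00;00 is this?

As if non-drop at 30 labels/s: (0 × 3600 + 20 × 60 + 45) × 30 + 27 = 37377.
Minute boundaries passed: 20; those not divisible by 10: 20 − 2 = 18; dropped labels = 2 × 18 = 36.
Actual frame index = 37377 − 36 = 37341.

37341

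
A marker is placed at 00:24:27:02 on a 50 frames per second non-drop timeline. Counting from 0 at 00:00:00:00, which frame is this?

frame 73352

Total seconds to the label: (0 × 3600 + 24 × 60 + 27) = 1467.
Frame index = 1467 × 50 + 2 = 73352.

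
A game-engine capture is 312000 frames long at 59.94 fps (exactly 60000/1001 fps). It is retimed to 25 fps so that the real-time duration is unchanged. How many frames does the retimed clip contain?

130130 frames

Target frames = source frames × (target rate / source rate) = 312000 × (25)/(60000/1001) = 312000 × 1001/2400 = 130130.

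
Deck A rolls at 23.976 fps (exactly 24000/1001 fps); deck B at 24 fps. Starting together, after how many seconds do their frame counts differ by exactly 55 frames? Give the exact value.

The gap grows by |24 − 24000/1001| = 24/1001 frames per second.
Time for a 55-frame gap: 55 ÷ (24/1001) = 55055/24 s.

55055/24 seconds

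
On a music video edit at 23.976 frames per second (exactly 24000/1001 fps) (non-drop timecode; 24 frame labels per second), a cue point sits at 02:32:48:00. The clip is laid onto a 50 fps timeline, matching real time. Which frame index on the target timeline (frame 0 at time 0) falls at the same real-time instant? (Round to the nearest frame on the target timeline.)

Source frame index: (2×3600 + 32×60 + 48) × 24 + 0 = 220032.
Real time: 220032 / (24000/1001) = 1147146/125 s.
Target frame: (1147146/125) × (50) = 2294292/5 ≈ 458858.400 → 458858.

frame 458858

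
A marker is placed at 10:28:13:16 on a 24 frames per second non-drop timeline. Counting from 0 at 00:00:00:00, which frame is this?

frame 904648

Total seconds to the label: (10 × 3600 + 28 × 60 + 13) = 37693.
Frame index = 37693 × 24 + 16 = 904648.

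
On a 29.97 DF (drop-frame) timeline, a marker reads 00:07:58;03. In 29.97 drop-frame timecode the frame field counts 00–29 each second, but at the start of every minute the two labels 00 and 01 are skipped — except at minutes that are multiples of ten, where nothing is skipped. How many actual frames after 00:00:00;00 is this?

As if non-drop at 30 labels/s: (0 × 3600 + 7 × 60 + 58) × 30 + 3 = 14343.
Minute boundaries passed: 7; those not divisible by 10: 7 − 0 = 7; dropped labels = 2 × 7 = 14.
Actual frame index = 14343 − 14 = 14329.

14329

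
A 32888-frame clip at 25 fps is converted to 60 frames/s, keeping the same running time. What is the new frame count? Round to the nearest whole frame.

78931 frames

Frames at target rate = 32888 × (60) / (25) = 394656/5 ≈ 78931.200.
Nearest whole frame: 78931.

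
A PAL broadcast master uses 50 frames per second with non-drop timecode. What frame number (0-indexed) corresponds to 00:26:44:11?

Total seconds to the label: (0 × 3600 + 26 × 60 + 44) = 1604.
Frame index = 1604 × 50 + 11 = 80211.

frame 80211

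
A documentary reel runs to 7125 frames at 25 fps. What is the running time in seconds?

285 seconds

Running time = 7125 / (25) = 285 s.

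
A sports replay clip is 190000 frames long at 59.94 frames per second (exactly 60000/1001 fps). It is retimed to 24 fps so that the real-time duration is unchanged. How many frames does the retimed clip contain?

76076 frames

Target frames = source frames × (target rate / source rate) = 190000 × (24)/(60000/1001) = 190000 × 1001/2500 = 76076.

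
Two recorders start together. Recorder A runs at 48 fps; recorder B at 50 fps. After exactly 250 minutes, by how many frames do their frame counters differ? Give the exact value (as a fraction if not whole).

250 min = 15000 s.
A emits 48 × 15000 = 720000 frames; B emits 50 × 15000 = 750000.
Difference = 30000 frames; B is ahead of A.

30000 frames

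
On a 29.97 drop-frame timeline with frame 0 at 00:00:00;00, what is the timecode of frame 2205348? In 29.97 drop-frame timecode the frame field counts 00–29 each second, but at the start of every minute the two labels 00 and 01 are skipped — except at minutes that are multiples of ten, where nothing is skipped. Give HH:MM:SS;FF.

Ten DF minutes hold 17982 frames, so frame 2205348 lies in block 122 (frames 2193804–2211785) with 11544 frames into that block.
The block's first minute is 1800 frames and the rest 1798 each; 11544 frames reaches minute 6, so 122 × 18 + 6 × 2 = 2208 labels have been skipped so far.
Adding those back, label number 2205348 + 2208 = 2207556 at 30 labels/s is 73585 s + 6 f = 20 h 26 min 25 s frame 6, i.e. 20:26:25;06.

20:26:25;06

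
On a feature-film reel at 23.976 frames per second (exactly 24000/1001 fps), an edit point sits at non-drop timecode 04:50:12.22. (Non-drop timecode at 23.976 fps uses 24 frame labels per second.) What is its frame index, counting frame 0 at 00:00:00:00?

417910

Total seconds to the label: (4 × 3600 + 50 × 60 + 12) = 17412.
Frame index = 17412 × 24 + 22 = 417910.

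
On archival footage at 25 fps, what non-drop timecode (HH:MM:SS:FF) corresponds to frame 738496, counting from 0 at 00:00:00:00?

738496 ÷ 25 = 29539 full seconds, remainder 21 frames.
29539 s = 8 h 12 min 19 s.
Timecode: 08:12:19:21.

08:12:19:21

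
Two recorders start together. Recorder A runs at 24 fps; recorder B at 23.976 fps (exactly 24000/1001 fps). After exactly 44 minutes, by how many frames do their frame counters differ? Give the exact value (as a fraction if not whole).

5760/91 frames

44 min = 2640 s.
A emits 24 × 2640 = 63360 frames; B emits 24000/1001 × 2640 = 5760000/91.
Difference = 5760/91 frames (≈ 63.2967); B is behind A.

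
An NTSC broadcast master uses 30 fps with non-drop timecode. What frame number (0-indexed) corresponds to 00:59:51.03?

Total seconds to the label: (0 × 3600 + 59 × 60 + 51) = 3591.
Frame index = 3591 × 30 + 3 = 107733.

107733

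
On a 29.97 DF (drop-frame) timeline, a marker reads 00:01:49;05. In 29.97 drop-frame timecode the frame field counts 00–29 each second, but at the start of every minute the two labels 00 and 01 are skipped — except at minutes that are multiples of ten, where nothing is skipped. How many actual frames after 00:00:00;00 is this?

As if non-drop at 30 labels/s: (0 × 3600 + 1 × 60 + 49) × 30 + 5 = 3275.
Minute boundaries passed: 1; those not divisible by 10: 1 − 0 = 1; dropped labels = 2 × 1 = 2.
Actual frame index = 3275 − 2 = 3273.

3273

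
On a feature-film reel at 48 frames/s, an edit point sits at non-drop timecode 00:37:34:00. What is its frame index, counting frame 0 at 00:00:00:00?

108192

Total seconds to the label: (0 × 3600 + 37 × 60 + 34) = 2254.
Frame index = 2254 × 48 + 0 = 108192.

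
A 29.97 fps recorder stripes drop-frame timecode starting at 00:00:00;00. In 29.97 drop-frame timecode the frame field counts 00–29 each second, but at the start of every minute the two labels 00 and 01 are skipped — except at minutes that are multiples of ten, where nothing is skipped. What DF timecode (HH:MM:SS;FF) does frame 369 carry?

Each 10-minute DF block holds 10 × 60 × 30 − 9 × 2 = 17982 frames. 369 ÷ 17982 → 0 full blocks, remainder 369.
Within the partial block the first minute is 1800 frames and each further minute 1798, so 0 further minute boundaries passed. Total skipped labels = 18 × 0 + 2 × 0 = 0.
Non-drop label index = 369 + 0 = 369; at 30 labels/s that is 00:00:12:09, i.e. DF 00:00:12;09.

00:00:12;09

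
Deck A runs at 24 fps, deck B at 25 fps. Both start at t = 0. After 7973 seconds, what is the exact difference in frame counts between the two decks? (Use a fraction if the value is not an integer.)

7973 frames

A emits 24 × 7973 = 191352 frames; B emits 25 × 7973 = 199325.
Difference = 7973 frames; B is ahead of A.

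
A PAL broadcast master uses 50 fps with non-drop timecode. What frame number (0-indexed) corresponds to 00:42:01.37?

126087

Total seconds to the label: (0 × 3600 + 42 × 60 + 1) = 2521.
Frame index = 2521 × 50 + 37 = 126087.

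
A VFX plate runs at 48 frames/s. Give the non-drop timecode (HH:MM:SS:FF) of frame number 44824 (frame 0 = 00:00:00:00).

00:15:33:40

44824 ÷ 48 = 933 full seconds, remainder 40 frames.
933 s = 0 h 15 min 33 s.
Timecode: 00:15:33:40.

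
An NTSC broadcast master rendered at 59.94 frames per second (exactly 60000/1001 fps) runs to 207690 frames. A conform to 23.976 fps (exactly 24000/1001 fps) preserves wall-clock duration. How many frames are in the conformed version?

Target frames = source frames × (target rate / source rate) = 207690 × (24000/1001)/(60000/1001) = 207690 × 2/5 = 83076.

83076 frames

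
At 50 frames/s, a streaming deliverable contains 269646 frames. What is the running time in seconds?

Running time = 269646 / (50) = 5392.92 s.

5392.92 seconds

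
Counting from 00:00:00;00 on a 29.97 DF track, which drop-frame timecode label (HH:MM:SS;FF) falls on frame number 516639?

Ten DF minutes hold 17982 frames, so frame 516639 lies in block 28 (frames 503496–521477) with 13143 frames into that block.
The block's first minute is 1800 frames and the rest 1798 each; 13143 frames reaches minute 7, so 28 × 18 + 7 × 2 = 518 labels have been skipped so far.
Adding those back, label number 516639 + 518 = 517157 at 30 labels/s is 17238 s + 17 f = 4 h 47 min 18 s frame 17, i.e. 04:47:18;17.

04:47:18;17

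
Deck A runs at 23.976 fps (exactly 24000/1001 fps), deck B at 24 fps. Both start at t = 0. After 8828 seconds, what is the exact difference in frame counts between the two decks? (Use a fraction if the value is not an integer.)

A emits 24000/1001 × 8828 = 211872000/1001 frames; B emits 24 × 8828 = 211872.
Difference = 211872/1001 frames (≈ 211.6603); B is ahead of A.

211872/1001 frames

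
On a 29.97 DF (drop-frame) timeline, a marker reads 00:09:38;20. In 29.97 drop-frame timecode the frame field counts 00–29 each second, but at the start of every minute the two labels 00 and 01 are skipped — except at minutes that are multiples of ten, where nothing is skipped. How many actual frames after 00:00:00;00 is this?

Complete 10-minute blocks: 0, each 17982 frames → 0.
Remaining 9 whole minutes in the current block: 1800 + 8 × 1798 = 16184 frames.
Within the current minute: 38 × 30 + 20 − 2 = 1158 (labels ;00/;01 skipped at this minute). Total = 0 + 16184 + 1158 = 17342.

17342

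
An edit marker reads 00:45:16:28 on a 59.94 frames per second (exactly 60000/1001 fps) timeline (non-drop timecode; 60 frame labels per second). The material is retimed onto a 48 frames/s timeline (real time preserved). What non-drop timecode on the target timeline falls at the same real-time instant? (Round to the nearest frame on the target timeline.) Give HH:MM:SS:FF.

00:45:19:09

Source frame index: (0×3600 + 45×60 + 16) × 60 + 28 = 162988.
Real time: 162988 / (60000/1001) = 40787747/15000 s.
Target frame: (40787747/15000) × (48) = 81575494/625 ≈ 130520.790 → 130521.
At 48 labels/s: frame 130521 → 00:45:19:09.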